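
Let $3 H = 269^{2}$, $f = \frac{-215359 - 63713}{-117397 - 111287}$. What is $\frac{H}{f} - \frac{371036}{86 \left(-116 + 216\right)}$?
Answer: $\frac{4579478453}{232200} \approx 19722.0$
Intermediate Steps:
$f = \frac{72}{59}$ ($f = - \frac{279072}{-228684} = \left(-279072\right) \left(- \frac{1}{228684}\right) = \frac{72}{59} \approx 1.2203$)
$H = \frac{72361}{3}$ ($H = \frac{269^{2}}{3} = \frac{1}{3} \cdot 72361 = \frac{72361}{3} \approx 24120.0$)
$\frac{H}{f} - \frac{371036}{86 \left(-116 + 216\right)} = \frac{72361}{3 \cdot \frac{72}{59}} - \frac{371036}{86 \left(-116 + 216\right)} = \frac{72361}{3} \cdot \frac{59}{72} - \frac{371036}{86 \cdot 100} = \frac{4269299}{216} - \frac{371036}{8600} = \frac{4269299}{216} - \frac{92759}{2150} = \frac{4579478453}{232200}$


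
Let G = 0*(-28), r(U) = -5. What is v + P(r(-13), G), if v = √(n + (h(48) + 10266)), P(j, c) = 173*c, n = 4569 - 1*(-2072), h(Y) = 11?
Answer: √16918 ≈ 130.07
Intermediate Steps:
n = 6641 (n = 4569 + 2072 = 6641)
G = 0
v = √16918 (v = √(6641 + (11 + 10266)) = √(6641 + 10277) = √16918 ≈ 130.07)
v + P(r(-13), G) = √16918 + 173*0 = √16918 + 0 = √16918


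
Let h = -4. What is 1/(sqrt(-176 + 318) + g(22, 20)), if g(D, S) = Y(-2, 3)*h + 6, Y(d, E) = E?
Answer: 3/53 + sqrt(142)/106 ≈ 0.16902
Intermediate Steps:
g(D, S) = -6 (g(D, S) = 3*(-4) + 6 = -12 + 6 = -6)
1/(sqrt(-176 + 318) + g(22, 20)) = 1/(sqrt(-176 + 318) - 6) = 1/(sqrt(142) - 6) = 1/(-6 + sqrt(142))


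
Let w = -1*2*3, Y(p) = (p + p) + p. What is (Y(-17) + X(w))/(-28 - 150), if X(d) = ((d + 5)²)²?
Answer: 25/89 ≈ 0.28090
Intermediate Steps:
Y(p) = 3*p (Y(p) = 2*p + p = 3*p)
w = -6 (w = -2*3 = -6)
X(d) = (5 + d)⁴ (X(d) = ((5 + d)²)² = (5 + d)⁴)
(Y(-17) + X(w))/(-28 - 150) = (3*(-17) + (5 - 6)⁴)/(-28 - 150) = (-51 + (-1)⁴)/(-178) = (-51 + 1)*(-1/178) = -50*(-1/178) = 25/89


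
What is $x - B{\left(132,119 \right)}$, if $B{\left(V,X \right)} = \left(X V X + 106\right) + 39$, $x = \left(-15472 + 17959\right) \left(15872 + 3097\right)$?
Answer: $45306506$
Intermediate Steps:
$x = 47175903$ ($x = 2487 \cdot 18969 = 47175903$)
$B{\left(V,X \right)} = 145 + V X^{2}$ ($B{\left(V,X \right)} = \left(V X X + 106\right) + 39 = \left(V X^{2} + 106\right) + 39 = \left(106 + V X^{2}\right) + 39 = 145 + V X^{2}$)
$x - B{\left(132,119 \right)} = 47175903 - \left(145 + 132 \cdot 119^{2}\right) = 47175903 - \left(145 + 132 \cdot 14161\right) = 47175903 - \left(145 + 1869252\right) = 47175903 - 1869397 = 45306506$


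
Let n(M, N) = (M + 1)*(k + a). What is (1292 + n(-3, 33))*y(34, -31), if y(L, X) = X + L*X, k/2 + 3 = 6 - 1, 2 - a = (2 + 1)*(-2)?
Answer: -1375780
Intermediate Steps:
a = 8 (a = 2 - (2 + 1)*(-2) = 2 - 3*(-2) = 2 - 1*(-6) = 2 + 6 = 8)
k = 4 (k = -6 + 2*(6 - 1) = -6 + 2*5 = -6 + 10 = 4)
n(M, N) = 12 + 12*M (n(M, N) = (M + 1)*(4 + 8) = (1 + M)*12 = 12 + 12*M)
(1292 + n(-3, 33))*y(34, -31) = (1292 + (12 + 12*(-3)))*(-31*(1 + 34)) = (1292 + (12 - 36))*(-31*35) = (1292 - 24)*(-1085) = 1268*(-1085) = -1375780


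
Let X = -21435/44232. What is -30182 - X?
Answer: -444996263/14744 ≈ -30182.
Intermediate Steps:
X = -7145/14744 (X = -21435*1/44232 = -7145/14744 ≈ -0.48460)
-30182 - X = -30182 - 1*(-7145/14744) = -30182 + 7145/14744 = -444996263/14744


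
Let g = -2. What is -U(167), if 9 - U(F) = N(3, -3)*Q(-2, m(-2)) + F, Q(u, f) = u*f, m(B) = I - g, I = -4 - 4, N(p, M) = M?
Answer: 122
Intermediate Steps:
I = -8
m(B) = -6 (m(B) = -8 - 1*(-2) = -8 + 2 = -6)
Q(u, f) = f*u
U(F) = 45 - F (U(F) = 9 - (-(-18)*(-2) + F) = 9 - (-3*12 + F) = 9 - (-36 + F) = 9 + (36 - F) = 45 - F)
-U(167) = -(45 - 1*167) = -(45 - 167) = -1*(-122) = 122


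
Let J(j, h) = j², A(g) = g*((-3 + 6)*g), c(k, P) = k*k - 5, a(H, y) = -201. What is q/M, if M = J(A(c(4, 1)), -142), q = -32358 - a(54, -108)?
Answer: -3573/14641 ≈ -0.24404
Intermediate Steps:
q = -32157 (q = -32358 - 1*(-201) = -32358 + 201 = -32157)
c(k, P) = -5 + k² (c(k, P) = k² - 5 = -5 + k²)
A(g) = 3*g² (A(g) = g*(3*g) = 3*g²)
M = 131769 (M = (3*(-5 + 4²)²)² = (3*(-5 + 16)²)² = (3*11²)² = (3*121)² = 363² = 131769)
q/M = -32157/131769 = -32157*1/131769 = -3573/14641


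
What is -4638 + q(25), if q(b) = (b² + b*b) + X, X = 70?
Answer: -3318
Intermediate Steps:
q(b) = 70 + 2*b² (q(b) = (b² + b*b) + 70 = (b² + b²) + 70 = 2*b² + 70 = 70 + 2*b²)
-4638 + q(25) = -4638 + (70 + 2*25²) = -4638 + (70 + 2*625) = -4638 + (70 + 1250) = -4638 + 1320 = -3318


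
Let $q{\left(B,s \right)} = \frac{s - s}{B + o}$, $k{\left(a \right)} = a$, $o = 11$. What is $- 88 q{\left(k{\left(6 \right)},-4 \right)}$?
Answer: $0$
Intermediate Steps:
$q{\left(B,s \right)} = 0$ ($q{\left(B,s \right)} = \frac{s - s}{B + 11} = \frac{0}{11 + B} = 0$)
$- 88 q{\left(k{\left(6 \right)},-4 \right)} = \left(-88\right) 0 = 0$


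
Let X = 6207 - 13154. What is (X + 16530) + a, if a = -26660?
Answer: -17077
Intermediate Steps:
X = -6947
(X + 16530) + a = (-6947 + 16530) - 26660 = 9583 - 26660 = -17077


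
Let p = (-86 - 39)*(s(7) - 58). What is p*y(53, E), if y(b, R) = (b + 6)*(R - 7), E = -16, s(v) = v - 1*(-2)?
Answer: -8311625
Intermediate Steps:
s(v) = 2 + v (s(v) = v + 2 = 2 + v)
p = 6125 (p = (-86 - 39)*((2 + 7) - 58) = -125*(9 - 58) = -125*(-49) = 6125)
y(b, R) = (-7 + R)*(6 + b) (y(b, R) = (6 + b)*(-7 + R) = (-7 + R)*(6 + b))
p*y(53, E) = 6125*(-42 - 7*53 + 6*(-16) - 16*53) = 6125*(-42 - 371 - 96 - 848) = 6125*(-1357) = -8311625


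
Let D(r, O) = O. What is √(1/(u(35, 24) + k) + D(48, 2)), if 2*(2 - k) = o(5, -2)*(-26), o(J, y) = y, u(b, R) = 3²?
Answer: √435/15 ≈ 1.3904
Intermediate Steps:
u(b, R) = 9
k = -24 (k = 2 - (-1)*(-26) = 2 - ½*52 = 2 - 26 = -24)
√(1/(u(35, 24) + k) + D(48, 2)) = √(1/(9 - 24) + 2) = √(1/(-15) + 2) = √(-1/15 + 2) = √(29/15) = √435/15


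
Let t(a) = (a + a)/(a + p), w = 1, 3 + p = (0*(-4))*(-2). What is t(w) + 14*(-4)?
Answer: -57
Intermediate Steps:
p = -3 (p = -3 + (0*(-4))*(-2) = -3 + 0*(-2) = -3 + 0 = -3)
t(a) = 2*a/(-3 + a) (t(a) = (a + a)/(a - 3) = (2*a)/(-3 + a) = 2*a/(-3 + a))
t(w) + 14*(-4) = 2*1/(-3 + 1) + 14*(-4) = 2*1/(-2) - 56 = 2*1*(-1/2) - 56 = -1 - 56 = -57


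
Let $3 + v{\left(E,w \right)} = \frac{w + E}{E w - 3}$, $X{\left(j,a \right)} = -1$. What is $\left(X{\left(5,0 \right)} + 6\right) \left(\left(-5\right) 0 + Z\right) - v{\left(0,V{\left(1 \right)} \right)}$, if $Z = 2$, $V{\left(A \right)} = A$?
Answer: $\frac{40}{3} \approx 13.333$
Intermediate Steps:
$v{\left(E,w \right)} = -3 + \frac{E + w}{-3 + E w}$ ($v{\left(E,w \right)} = -3 + \frac{w + E}{E w - 3} = -3 + \frac{E + w}{-3 + E w}$)
$\left(X{\left(5,0 \right)} + 6\right) \left(\left(-5\right) 0 + Z\right) - v{\left(0,V{\left(1 \right)} \right)} = \left(-1 + 6\right) \left(\left(-5\right) 0 + 2\right) - \frac{9 + 0 + 1 - 0 \cdot 1}{-3 + 0 \cdot 1} = 5 \left(0 + 2\right) - \frac{9 + 0 + 1 + 0}{-3 + 0} = 5 \cdot 2 - \frac{1}{-3} \cdot 10 = 10 - \left(- \frac{1}{3}\right) 10 = 10 - - \frac{10}{3} = 10 + \frac{10}{3} = \frac{40}{3}$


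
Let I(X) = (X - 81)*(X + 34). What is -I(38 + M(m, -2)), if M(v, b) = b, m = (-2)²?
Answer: 3150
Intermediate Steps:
m = 4
I(X) = (-81 + X)*(34 + X)
-I(38 + M(m, -2)) = -(-2754 + (38 - 2)² - 47*(38 - 2)) = -(-2754 + 36² - 47*36) = -(-2754 + 1296 - 1692) = -1*(-3150) = 3150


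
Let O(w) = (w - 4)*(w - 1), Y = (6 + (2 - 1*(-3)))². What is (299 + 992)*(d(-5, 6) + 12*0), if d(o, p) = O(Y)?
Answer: 18125640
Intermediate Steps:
Y = 121 (Y = (6 + (2 + 3))² = (6 + 5)² = 11² = 121)
O(w) = (-1 + w)*(-4 + w) (O(w) = (-4 + w)*(-1 + w) = (-1 + w)*(-4 + w))
d(o, p) = 14040 (d(o, p) = 4 + 121² - 5*121 = 4 + 14641 - 605 = 14040)
(299 + 992)*(d(-5, 6) + 12*0) = (299 + 992)*(14040 + 12*0) = 1291*(14040 + 0) = 1291*14040 = 18125640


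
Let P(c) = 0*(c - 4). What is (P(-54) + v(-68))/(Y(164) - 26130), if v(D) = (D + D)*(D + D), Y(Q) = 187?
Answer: -18496/25943 ≈ -0.71295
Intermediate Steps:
P(c) = 0 (P(c) = 0*(-4 + c) = 0)
v(D) = 4*D² (v(D) = (2*D)*(2*D) = 4*D²)
(P(-54) + v(-68))/(Y(164) - 26130) = (0 + 4*(-68)²)/(187 - 26130) = (0 + 4*4624)/(-25943) = (0 + 18496)*(-1/25943) = 18496*(-1/25943) = -18496/25943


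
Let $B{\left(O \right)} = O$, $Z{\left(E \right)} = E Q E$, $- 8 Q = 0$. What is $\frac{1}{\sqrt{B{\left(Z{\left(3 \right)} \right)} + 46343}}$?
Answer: $\frac{\sqrt{383}}{4213} \approx 0.0046452$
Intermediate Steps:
$Q = 0$ ($Q = \left(- \frac{1}{8}\right) 0 = 0$)
$Z{\left(E \right)} = 0$ ($Z{\left(E \right)} = E 0 E = 0 E = 0$)
$\frac{1}{\sqrt{B{\left(Z{\left(3 \right)} \right)} + 46343}} = \frac{1}{\sqrt{0 + 46343}} = \frac{1}{\sqrt{46343}} = \frac{1}{11 \sqrt{383}} = \frac{\sqrt{383}}{4213}$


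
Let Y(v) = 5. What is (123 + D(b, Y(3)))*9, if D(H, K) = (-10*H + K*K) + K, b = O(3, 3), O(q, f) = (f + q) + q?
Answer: 567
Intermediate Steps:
O(q, f) = f + 2*q
b = 9 (b = 3 + 2*3 = 3 + 6 = 9)
D(H, K) = K + K² - 10*H (D(H, K) = (-10*H + K²) + K = (K² - 10*H) + K = K + K² - 10*H)
(123 + D(b, Y(3)))*9 = (123 + (5 + 5² - 10*9))*9 = (123 + (5 + 25 - 90))*9 = (123 - 60)*9 = 63*9 = 567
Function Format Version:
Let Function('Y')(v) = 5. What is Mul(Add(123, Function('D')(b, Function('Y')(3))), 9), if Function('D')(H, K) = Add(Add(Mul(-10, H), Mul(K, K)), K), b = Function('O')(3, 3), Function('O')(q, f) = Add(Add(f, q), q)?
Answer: 567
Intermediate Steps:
Function('O')(q, f) = Add(f, Mul(2, q))
b = 9 (b = Add(3, Mul(2, 3)) = Add(3, 6) = 9)
Function('D')(H, K) = Add(K, Pow(K, 2), Mul(-10, H)) (Function('D')(H, K) = Add(Add(Mul(-10, H), Pow(K, 2)), K) = Add(Add(Pow(K, 2), Mul(-10, H)), K) = Add(K, Pow(K, 2), Mul(-10, H)))
Mul(Add(123, Function('D')(b, Function('Y')(3))), 9) = Mul(Add(123, Add(5, Pow(5, 2), Mul(-10, 9))), 9) = Mul(Add(123, Add(5, 25, -90)), 9) = Mul(Add(123, -60), 9) = Mul(63, 9) = 567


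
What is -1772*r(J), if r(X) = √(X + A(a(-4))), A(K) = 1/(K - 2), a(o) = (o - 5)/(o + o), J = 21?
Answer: -1772*√973/7 ≈ -7896.3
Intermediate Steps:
a(o) = (-5 + o)/(2*o) (a(o) = (-5 + o)/((2*o)) = (-5 + o)*(1/(2*o)) = (-5 + o)/(2*o))
A(K) = 1/(-2 + K)
r(X) = √(-8/7 + X) (r(X) = √(X + 1/(-2 + (½)*(-5 - 4)/(-4))) = √(X + 1/(-2 + (½)*(-¼)*(-9))) = √(X + 1/(-2 + 9/8)) = √(X + 1/(-7/8)) = √(X - 8/7) = √(-8/7 + X))
-1772*r(J) = -1772*√(-56 + 49*21)/7 = -1772*√(-56 + 1029)/7 = -1772*√973/7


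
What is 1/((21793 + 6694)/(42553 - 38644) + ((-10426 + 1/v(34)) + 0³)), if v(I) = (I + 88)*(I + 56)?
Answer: -14306940/149059892717 ≈ -9.5981e-5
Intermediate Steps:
v(I) = (56 + I)*(88 + I) (v(I) = (88 + I)*(56 + I) = (56 + I)*(88 + I))
1/((21793 + 6694)/(42553 - 38644) + ((-10426 + 1/v(34)) + 0³)) = 1/((21793 + 6694)/(42553 - 38644) + ((-10426 + 1/(4928 + 34² + 144*34)) + 0³)) = 1/(28487/3909 + ((-10426 + 1/(4928 + 1156 + 4896)) + 0)) = 1/(28487*(1/3909) + ((-10426 + 1/10980) + 0)) = 1/(28487/3909 + ((-10426 + 1/10980) + 0)) = 1/(28487/3909 + (-114477479/10980 + 0)) = 1/(28487/3909 - 114477479/10980) = 1/(-149059892717/14306940) = -14306940/149059892717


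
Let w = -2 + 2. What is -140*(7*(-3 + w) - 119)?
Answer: 19600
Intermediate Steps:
w = 0
-140*(7*(-3 + w) - 119) = -140*(7*(-3 + 0) - 119) = -140*(7*(-3) - 119) = -140*(-21 - 119) = -140*(-140) = 19600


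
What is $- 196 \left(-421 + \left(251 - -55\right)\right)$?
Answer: $22540$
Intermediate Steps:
$- 196 \left(-421 + \left(251 - -55\right)\right) = - 196 \left(-421 + \left(251 + 55\right)\right) = - 196 \left(-421 + 306\right) = \left(-196\right) \left(-115\right) = 22540$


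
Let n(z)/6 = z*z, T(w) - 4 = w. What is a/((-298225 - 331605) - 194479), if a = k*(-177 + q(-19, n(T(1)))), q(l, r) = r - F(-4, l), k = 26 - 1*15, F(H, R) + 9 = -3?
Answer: 165/824309 ≈ 0.00020017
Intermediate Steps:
T(w) = 4 + w
F(H, R) = -12 (F(H, R) = -9 - 3 = -12)
n(z) = 6*z² (n(z) = 6*(z*z) = 6*z²)
k = 11 (k = 26 - 15 = 11)
q(l, r) = 12 + r (q(l, r) = r - 1*(-12) = r + 12 = 12 + r)
a = -165 (a = 11*(-177 + (12 + 6*(4 + 1)²)) = 11*(-177 + (12 + 6*5²)) = 11*(-177 + (12 + 6*25)) = 11*(-177 + (12 + 150)) = 11*(-177 + 162) = 11*(-15) = -165)
a/((-298225 - 331605) - 194479) = -165/((-298225 - 331605) - 194479) = -165/(-629830 - 194479) = -165/(-824309) = -165*(-1/824309) = 165/824309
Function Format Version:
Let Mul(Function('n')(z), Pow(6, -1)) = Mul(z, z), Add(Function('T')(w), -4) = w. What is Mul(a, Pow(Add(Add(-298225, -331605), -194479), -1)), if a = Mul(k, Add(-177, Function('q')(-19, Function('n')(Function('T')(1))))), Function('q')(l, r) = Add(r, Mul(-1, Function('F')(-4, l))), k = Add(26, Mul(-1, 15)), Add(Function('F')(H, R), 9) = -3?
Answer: Rational(165, 824309) ≈ 0.00020017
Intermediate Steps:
Function('T')(w) = Add(4, w)
Function('F')(H, R) = -12 (Function('F')(H, R) = Add(-9, -3) = -12)
Function('n')(z) = Mul(6, Pow(z, 2)) (Function('n')(z) = Mul(6, Mul(z, z)) = Mul(6, Pow(z, 2)))
k = 11 (k = Add(26, -15) = 11)
Function('q')(l, r) = Add(12, r) (Function('q')(l, r) = Add(r, Mul(-1, -12)) = Add(r, 12) = Add(12, r))
a = -165 (a = Mul(11, Add(-177, Add(12, Mul(6, Pow(Add(4, 1), 2))))) = Mul(11, Add(-177, Add(12, Mul(6, Pow(5, 2))))) = Mul(11, Add(-177, Add(12, Mul(6, 25)))) = Mul(11, Add(-177, Add(12, 150))) = Mul(11, Add(-177, 162)) = Mul(11, -15) = -165)
Mul(a, Pow(Add(Add(-298225, -331605), -194479), -1)) = Mul(-165, Pow(Add(Add(-298225, -331605), -194479), -1)) = Mul(-165, Pow(Add(-629830, -194479), -1)) = Mul(-165, Pow(-824309, -1)) = Mul(-165, Rational(-1, 824309)) = Rational(165, 824309)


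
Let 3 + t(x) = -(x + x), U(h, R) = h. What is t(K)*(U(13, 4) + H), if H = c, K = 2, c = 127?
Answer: -980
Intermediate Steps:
t(x) = -3 - 2*x (t(x) = -3 - (x + x) = -3 - 2*x)
H = 127
t(K)*(U(13, 4) + H) = (-3 - 2*2)*(13 + 127) = (-3 - 4)*140 = -7*140 = -980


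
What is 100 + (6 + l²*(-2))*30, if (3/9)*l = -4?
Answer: -8360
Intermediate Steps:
l = -12 (l = 3*(-4) = -12)
100 + (6 + l²*(-2))*30 = 100 + (6 + (-12)²*(-2))*30 = 100 + (6 + 144*(-2))*30 = 100 + (6 - 288)*30 = 100 - 282*30 = 100 - 8460 = -8360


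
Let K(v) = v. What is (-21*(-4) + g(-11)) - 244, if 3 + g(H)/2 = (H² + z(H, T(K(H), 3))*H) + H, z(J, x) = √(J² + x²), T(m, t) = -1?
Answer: 54 - 22*√122 ≈ -189.00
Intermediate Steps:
g(H) = -6 + 2*H + 2*H² + 2*H*√(1 + H²) (g(H) = -6 + 2*((H² + √(H² + (-1)²)*H) + H) = -6 + 2*((H² + √(H² + 1)*H) + H) = -6 + 2*((H² + √(1 + H²)*H) + H) = -6 + 2*((H² + H*√(1 + H²)) + H) = -6 + 2*(H + H² + H*√(1 + H²)) = -6 + (2*H + 2*H² + 2*H*√(1 + H²)) = -6 + 2*H + 2*H² + 2*H*√(1 + H²))
(-21*(-4) + g(-11)) - 244 = (-21*(-4) + (-6 + 2*(-11) + 2*(-11)² + 2*(-11)*√(1 + (-11)²))) - 244 = (84 + (-6 - 22 + 2*121 + 2*(-11)*√(1 + 121))) - 244 = (84 + (-6 - 22 + 242 + 2*(-11)*√122)) - 244 = (84 + (-6 - 22 + 242 - 22*√122)) - 244 = (84 + (214 - 22*√122)) - 244 = (298 - 22*√122) - 244 = 54 - 22*√122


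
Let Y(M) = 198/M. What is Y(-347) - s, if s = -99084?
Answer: 34381950/347 ≈ 99083.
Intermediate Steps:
Y(-347) - s = 198/(-347) - 1*(-99084) = 198*(-1/347) + 99084 = -198/347 + 99084 = 34381950/347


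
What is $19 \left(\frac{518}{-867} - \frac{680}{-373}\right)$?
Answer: $\frac{7530574}{323391} \approx 23.286$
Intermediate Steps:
$19 \left(\frac{518}{-867} - \frac{680}{-373}\right) = 19 \left(518 \left(- \frac{1}{867}\right) - - \frac{680}{373}\right) = 19 \left(- \frac{518}{867} + \frac{680}{373}\right) = 19 \cdot \frac{396346}{323391} = \frac{7530574}{323391}$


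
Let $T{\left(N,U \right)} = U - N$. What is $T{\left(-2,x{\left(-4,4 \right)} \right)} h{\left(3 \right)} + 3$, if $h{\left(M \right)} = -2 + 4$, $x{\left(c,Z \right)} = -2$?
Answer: $3$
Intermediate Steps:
$h{\left(M \right)} = 2$
$T{\left(-2,x{\left(-4,4 \right)} \right)} h{\left(3 \right)} + 3 = \left(-2 - -2\right) 2 + 3 = \left(-2 + 2\right) 2 + 3 = 0 \cdot 2 + 3 = 0 + 3 = 3$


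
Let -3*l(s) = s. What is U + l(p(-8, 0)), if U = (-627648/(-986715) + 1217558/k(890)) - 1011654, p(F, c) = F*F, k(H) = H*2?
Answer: -59188540108933/58545090 ≈ -1.0110e+6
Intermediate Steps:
k(H) = 2*H
p(F, c) = F²
l(s) = -s/3
U = -59187291147013/58545090 (U = (-627648/(-986715) + 1217558/((2*890))) - 1011654 = (-627648*(-1/986715) + 1217558/1780) - 1011654 = (209216/328905 + 1217558*(1/1780)) - 1011654 = (209216/328905 + 608779/890) - 1011654 = 40083331847/58545090 - 1011654 = -59187291147013/58545090 ≈ -1.0110e+6)
U + l(p(-8, 0)) = -59187291147013/58545090 - ⅓*(-8)² = -59187291147013/58545090 - ⅓*64 = -59187291147013/58545090 - 64/3 = -59188540108933/58545090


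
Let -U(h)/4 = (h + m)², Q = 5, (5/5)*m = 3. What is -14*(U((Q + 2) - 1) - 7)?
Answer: 4634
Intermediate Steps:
m = 3
U(h) = -4*(3 + h)² (U(h) = -4*(h + 3)² = -4*(3 + h)²)
-14*(U((Q + 2) - 1) - 7) = -14*(-4*(3 + ((5 + 2) - 1))² - 7) = -14*(-4*(3 + (7 - 1))² - 7) = -14*(-4*(3 + 6)² - 7) = -14*(-4*9² - 7) = -14*(-4*81 - 7) = -14*(-324 - 7) = -14*(-331) = 4634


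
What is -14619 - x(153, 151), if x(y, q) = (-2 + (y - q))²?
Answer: -14619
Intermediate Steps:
x(y, q) = (-2 + y - q)²
-14619 - x(153, 151) = -14619 - (2 + 151 - 1*153)² = -14619 - (2 + 151 - 153)² = -14619 - 1*0² = -14619 - 1*0 = -14619 + 0 = -14619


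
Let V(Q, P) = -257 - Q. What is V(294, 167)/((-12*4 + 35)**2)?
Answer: -551/169 ≈ -3.2604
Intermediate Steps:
V(294, 167)/((-12*4 + 35)**2) = (-257 - 1*294)/((-12*4 + 35)**2) = (-257 - 294)/((-48 + 35)**2) = -551/((-13)**2) = -551/169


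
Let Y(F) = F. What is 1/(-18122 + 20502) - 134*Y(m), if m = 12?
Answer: -3827039/2380 ≈ -1608.0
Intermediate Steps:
1/(-18122 + 20502) - 134*Y(m) = 1/(-18122 + 20502) - 134*12 = 1/2380 - 1*1608 = 1/2380 - 1608 = -3827039/2380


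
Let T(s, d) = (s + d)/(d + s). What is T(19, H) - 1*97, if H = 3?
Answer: -96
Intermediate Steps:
T(s, d) = 1 (T(s, d) = (d + s)/(d + s) = 1)
T(19, H) - 1*97 = 1 - 1*97 = 1 - 97 = -96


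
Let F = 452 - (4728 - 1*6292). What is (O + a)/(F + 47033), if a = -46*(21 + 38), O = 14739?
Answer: 925/3773 ≈ 0.24516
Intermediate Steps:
a = -2714 (a = -46*59 = -2714)
F = 2016 (F = 452 - (4728 - 6292) = 452 - 1*(-1564) = 452 + 1564 = 2016)
(O + a)/(F + 47033) = (14739 - 2714)/(2016 + 47033) = 12025/49049 = 12025*(1/49049) = 925/3773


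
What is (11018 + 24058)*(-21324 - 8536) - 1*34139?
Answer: -1047403499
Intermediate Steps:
(11018 + 24058)*(-21324 - 8536) - 1*34139 = 35076*(-29860) - 34139 = -1047369360 - 34139 = -1047403499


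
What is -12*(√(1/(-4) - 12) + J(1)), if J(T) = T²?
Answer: -12 - 42*I ≈ -12.0 - 42.0*I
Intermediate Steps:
-12*(√(1/(-4) - 12) + J(1)) = -12*(√(1/(-4) - 12) + 1²) = -12*(√(-¼ - 12) + 1) = -12*(√(-49/4) + 1) = -12*(7*I/2 + 1) = -12*(1 + 7*I/2) = -12 - 42*I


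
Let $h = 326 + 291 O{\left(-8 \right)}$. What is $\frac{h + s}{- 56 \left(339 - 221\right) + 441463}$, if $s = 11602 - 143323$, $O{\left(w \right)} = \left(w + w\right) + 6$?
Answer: $- \frac{26861}{86971} \approx -0.30885$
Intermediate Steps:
$O{\left(w \right)} = 6 + 2 w$ ($O{\left(w \right)} = 2 w + 6 = 6 + 2 w$)
$s = -131721$
$h = -2584$ ($h = 326 + 291 \left(6 + 2 \left(-8\right)\right) = 326 + 291 \left(6 - 16\right) = 326 + 291 \left(-10\right) = 326 - 2910 = -2584$)
$\frac{h + s}{- 56 \left(339 - 221\right) + 441463} = \frac{-2584 - 131721}{- 56 \left(339 - 221\right) + 441463} = - \frac{134305}{\left(-56\right) 118 + 441463} = - \frac{134305}{-6608 + 441463} = - \frac{134305}{434855} = \left(-134305\right) \frac{1}{434855} = - \frac{26861}{86971}$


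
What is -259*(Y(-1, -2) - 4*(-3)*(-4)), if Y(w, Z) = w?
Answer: 12691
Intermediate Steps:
-259*(Y(-1, -2) - 4*(-3)*(-4)) = -259*(-1 - 4*(-3)*(-4)) = -259*(-1 + 12*(-4)) = -259*(-1 - 48) = -259*(-49) = 12691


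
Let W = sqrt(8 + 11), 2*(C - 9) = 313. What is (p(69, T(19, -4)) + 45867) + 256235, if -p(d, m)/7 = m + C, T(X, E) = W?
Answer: 601887/2 - 7*sqrt(19) ≈ 3.0091e+5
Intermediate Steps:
C = 331/2 (C = 9 + (1/2)*313 = 9 + 313/2 = 331/2 ≈ 165.50)
W = sqrt(19) ≈ 4.3589
T(X, E) = sqrt(19)
p(d, m) = -2317/2 - 7*m (p(d, m) = -7*(m + 331/2) = -7*(331/2 + m) = -2317/2 - 7*m)
(p(69, T(19, -4)) + 45867) + 256235 = ((-2317/2 - 7*sqrt(19)) + 45867) + 256235 = (89417/2 - 7*sqrt(19)) + 256235 = 601887/2 - 7*sqrt(19)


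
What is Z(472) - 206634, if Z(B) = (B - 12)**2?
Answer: 4966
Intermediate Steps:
Z(B) = (-12 + B)**2
Z(472) - 206634 = (-12 + 472)**2 - 206634 = 460**2 - 206634 = 211600 - 206634 = 4966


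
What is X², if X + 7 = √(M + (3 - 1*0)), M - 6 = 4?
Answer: (7 - √13)² ≈ 11.522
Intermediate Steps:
M = 10 (M = 6 + 4 = 10)
X = -7 + √13 (X = -7 + √(10 + (3 - 1*0)) = -7 + √(10 + (3 + 0)) = -7 + √(10 + 3) = -7 + √13 ≈ -3.3944)
X² = (-7 + √13)²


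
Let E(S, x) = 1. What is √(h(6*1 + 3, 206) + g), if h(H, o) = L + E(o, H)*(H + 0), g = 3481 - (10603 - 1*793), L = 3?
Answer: I*√6317 ≈ 79.48*I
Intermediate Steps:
g = -6329 (g = 3481 - (10603 - 793) = 3481 - 1*9810 = 3481 - 9810 = -6329)
h(H, o) = 3 + H (h(H, o) = 3 + 1*(H + 0) = 3 + 1*H = 3 + H)
√(h(6*1 + 3, 206) + g) = √((3 + (6*1 + 3)) - 6329) = √((3 + (6 + 3)) - 6329) = √((3 + 9) - 6329) = √(12 - 6329) = √(-6317) = I*√6317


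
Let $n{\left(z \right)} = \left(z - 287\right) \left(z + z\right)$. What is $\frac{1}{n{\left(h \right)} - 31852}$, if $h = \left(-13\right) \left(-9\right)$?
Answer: $- \frac{1}{71632} \approx -1.396 \cdot 10^{-5}$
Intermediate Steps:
$h = 117$
$n{\left(z \right)} = 2 z \left(-287 + z\right)$ ($n{\left(z \right)} = \left(-287 + z\right) 2 z = 2 z \left(-287 + z\right)$)
$\frac{1}{n{\left(h \right)} - 31852} = \frac{1}{2 \cdot 117 \left(-287 + 117\right) - 31852} = \frac{1}{2 \cdot 117 \left(-170\right) - 31852} = \frac{1}{-39780 - 31852} = \frac{1}{-71632} = - \frac{1}{71632}$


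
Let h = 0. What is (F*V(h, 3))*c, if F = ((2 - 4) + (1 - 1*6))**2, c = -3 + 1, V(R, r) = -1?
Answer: 98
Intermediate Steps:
c = -2
F = 49 (F = (-2 + (1 - 6))**2 = (-2 - 5)**2 = (-7)**2 = 49)
(F*V(h, 3))*c = (49*(-1))*(-2) = -49*(-2) = 98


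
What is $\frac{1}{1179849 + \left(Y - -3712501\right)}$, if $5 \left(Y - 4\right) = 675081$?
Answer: $\frac{5}{25136851} \approx 1.9891 \cdot 10^{-7}$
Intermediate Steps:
$Y = \frac{675101}{5}$ ($Y = 4 + \frac{1}{5} \cdot 675081 = 4 + \frac{675081}{5} = \frac{675101}{5} \approx 1.3502 \cdot 10^{5}$)
$\frac{1}{1179849 + \left(Y - -3712501\right)} = \frac{1}{1179849 + \left(\frac{675101}{5} - -3712501\right)} = \frac{1}{1179849 + \left(\frac{675101}{5} + 3712501\right)} = \frac{1}{1179849 + \frac{19237606}{5}} = \frac{1}{\frac{25136851}{5}} = \frac{5}{25136851}$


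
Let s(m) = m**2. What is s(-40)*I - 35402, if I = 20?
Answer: -3402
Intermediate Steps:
s(-40)*I - 35402 = (-40)**2*20 - 35402 = 1600*20 - 35402 = 32000 - 35402 = -3402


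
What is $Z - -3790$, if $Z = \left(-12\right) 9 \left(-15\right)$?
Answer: $5410$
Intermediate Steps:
$Z = 1620$ ($Z = \left(-108\right) \left(-15\right) = 1620$)
$Z - -3790 = 1620 - -3790 = 1620 + 3790 = 5410$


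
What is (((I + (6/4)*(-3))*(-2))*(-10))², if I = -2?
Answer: 16900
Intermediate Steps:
(((I + (6/4)*(-3))*(-2))*(-10))² = (((-2 + (6/4)*(-3))*(-2))*(-10))² = (((-2 + (6*(¼))*(-3))*(-2))*(-10))² = (((-2 + (3/2)*(-3))*(-2))*(-10))² = (((-2 - 9/2)*(-2))*(-10))² = (-13/2*(-2)*(-10))² = (13*(-10))² = (-130)² = 16900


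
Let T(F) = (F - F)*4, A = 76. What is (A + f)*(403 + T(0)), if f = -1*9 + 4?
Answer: 28613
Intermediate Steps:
f = -5 (f = -9 + 4 = -5)
T(F) = 0 (T(F) = 0*4 = 0)
(A + f)*(403 + T(0)) = (76 - 5)*(403 + 0) = 71*403 = 28613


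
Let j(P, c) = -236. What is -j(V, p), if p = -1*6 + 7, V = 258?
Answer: 236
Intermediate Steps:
p = 1 (p = -6 + 7 = 1)
-j(V, p) = -1*(-236) = 236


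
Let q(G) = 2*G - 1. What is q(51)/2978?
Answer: 101/2978 ≈ 0.033915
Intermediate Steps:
q(G) = -1 + 2*G
q(51)/2978 = (-1 + 2*51)/2978 = (-1 + 102)*(1/2978) = 101*(1/2978) = 101/2978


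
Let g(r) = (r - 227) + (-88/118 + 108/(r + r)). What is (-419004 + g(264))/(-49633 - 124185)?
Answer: 1087639737/451231528 ≈ 2.4104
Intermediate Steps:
g(r) = -13437/59 + r + 54/r (g(r) = (-227 + r) + (-88*1/118 + 108/((2*r))) = (-227 + r) + (-44/59 + 108*(1/(2*r))) = (-227 + r) + (-44/59 + 54/r) = -13437/59 + r + 54/r)
(-419004 + g(264))/(-49633 - 124185) = (-419004 + (-13437/59 + 264 + 54/264))/(-49633 - 124185) = (-419004 + (-13437/59 + 264 + 54*(1/264)))/(-173818) = (-419004 + (-13437/59 + 264 + 9/44))*(-1/173818) = (-419004 + 94647/2596)*(-1/173818) = -1087639737/2596*(-1/173818) = 1087639737/451231528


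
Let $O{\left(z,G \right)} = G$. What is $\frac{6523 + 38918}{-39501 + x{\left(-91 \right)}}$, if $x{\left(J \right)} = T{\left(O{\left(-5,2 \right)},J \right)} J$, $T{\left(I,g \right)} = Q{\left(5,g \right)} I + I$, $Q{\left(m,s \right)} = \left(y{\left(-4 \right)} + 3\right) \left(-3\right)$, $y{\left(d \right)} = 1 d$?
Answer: $- \frac{45441}{40229} \approx -1.1296$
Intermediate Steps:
$y{\left(d \right)} = d$
$Q{\left(m,s \right)} = 3$ ($Q{\left(m,s \right)} = \left(-4 + 3\right) \left(-3\right) = \left(-1\right) \left(-3\right) = 3$)
$T{\left(I,g \right)} = 4 I$ ($T{\left(I,g \right)} = 3 I + I = 4 I$)
$x{\left(J \right)} = 8 J$ ($x{\left(J \right)} = 4 \cdot 2 J = 8 J$)
$\frac{6523 + 38918}{-39501 + x{\left(-91 \right)}} = \frac{6523 + 38918}{-39501 + 8 \left(-91\right)} = \frac{45441}{-39501 - 728} = \frac{45441}{-40229} = 45441 \left(- \frac{1}{40229}\right) = - \frac{45441}{40229}$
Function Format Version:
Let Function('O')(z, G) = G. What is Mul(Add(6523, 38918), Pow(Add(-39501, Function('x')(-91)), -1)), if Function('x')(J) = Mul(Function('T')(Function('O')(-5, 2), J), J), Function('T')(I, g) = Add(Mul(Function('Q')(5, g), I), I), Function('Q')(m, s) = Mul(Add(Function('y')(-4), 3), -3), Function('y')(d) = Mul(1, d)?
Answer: Rational(-45441, 40229) ≈ -1.1296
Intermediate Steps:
Function('y')(d) = d
Function('Q')(m, s) = 3 (Function('Q')(m, s) = Mul(Add(-4, 3), -3) = Mul(-1, -3) = 3)
Function('T')(I, g) = Mul(4, I) (Function('T')(I, g) = Add(Mul(3, I), I) = Mul(4, I))
Function('x')(J) = Mul(8, J) (Function('x')(J) = Mul(Mul(4, 2), J) = Mul(8, J))
Mul(Add(6523, 38918), Pow(Add(-39501, Function('x')(-91)), -1)) = Mul(Add(6523, 38918), Pow(Add(-39501, Mul(8, -91)), -1)) = Mul(45441, Pow(Add(-39501, -728), -1)) = Mul(45441, Pow(-40229, -1)) = Mul(45441, Rational(-1, 40229)) = Rational(-45441, 40229)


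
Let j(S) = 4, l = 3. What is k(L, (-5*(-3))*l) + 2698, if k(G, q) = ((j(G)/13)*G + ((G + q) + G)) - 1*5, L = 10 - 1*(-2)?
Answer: 35954/13 ≈ 2765.7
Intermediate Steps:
L = 12 (L = 10 + 2 = 12)
k(G, q) = -5 + q + 30*G/13 (k(G, q) = ((4/13)*G + ((G + q) + G)) - 1*5 = ((4*(1/13))*G + (q + 2*G)) - 5 = (4*G/13 + (q + 2*G)) - 5 = (q + 30*G/13) - 5 = -5 + q + 30*G/13)
k(L, (-5*(-3))*l) + 2698 = (-5 - 5*(-3)*3 + (30/13)*12) + 2698 = (-5 + 15*3 + 360/13) + 2698 = (-5 + 45 + 360/13) + 2698 = 880/13 + 2698 = 35954/13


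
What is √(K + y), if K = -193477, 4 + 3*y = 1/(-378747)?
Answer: I*√27754329548917554/378747 ≈ 439.86*I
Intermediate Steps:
y = -1514989/1136241 (y = -4/3 + (⅓)/(-378747) = -4/3 + (⅓)*(-1/378747) = -4/3 - 1/1136241 = -1514989/1136241 ≈ -1.3333)
√(K + y) = √(-193477 - 1514989/1136241) = √(-219838014946/1136241) = I*√27754329548917554/378747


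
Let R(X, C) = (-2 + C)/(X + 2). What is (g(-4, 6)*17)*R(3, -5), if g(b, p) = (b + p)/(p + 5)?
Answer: -238/55 ≈ -4.3273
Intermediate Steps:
R(X, C) = (-2 + C)/(2 + X)
g(b, p) = (b + p)/(5 + p)
(g(-4, 6)*17)*R(3, -5) = (((-4 + 6)/(5 + 6))*17)*((-2 - 5)/(2 + 3)) = ((2/11)*17)*(-7/5) = (34/11)*(-7/5) = -238/55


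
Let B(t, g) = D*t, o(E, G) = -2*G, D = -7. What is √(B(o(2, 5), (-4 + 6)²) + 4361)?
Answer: √4431 ≈ 66.566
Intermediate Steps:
B(t, g) = -7*t
√(B(o(2, 5), (-4 + 6)²) + 4361) = √(-(-14)*5 + 4361) = √(-7*(-10) + 4361) = √(70 + 4361) = √4431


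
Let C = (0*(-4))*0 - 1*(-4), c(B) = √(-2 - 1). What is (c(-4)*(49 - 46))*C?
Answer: 12*I*√3 ≈ 20.785*I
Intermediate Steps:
c(B) = I*√3 (c(B) = √(-3) = I*√3)
C = 4 (C = 0*0 + 4 = 0 + 4 = 4)
(c(-4)*(49 - 46))*C = ((I*√3)*(49 - 46))*4 = ((I*√3)*3)*4 = (3*I*√3)*4 = 12*I*√3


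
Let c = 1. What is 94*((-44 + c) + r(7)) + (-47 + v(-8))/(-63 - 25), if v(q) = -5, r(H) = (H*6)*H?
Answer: 519081/22 ≈ 23595.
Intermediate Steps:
r(H) = 6*H² (r(H) = (6*H)*H = 6*H²)
94*((-44 + c) + r(7)) + (-47 + v(-8))/(-63 - 25) = 94*((-44 + 1) + 6*7²) + (-47 - 5)/(-63 - 25) = 94*(-43 + 6*49) - 52/(-88) = 94*(-43 + 294) - 52*(-1/88) = 94*251 + 13/22 = 23594 + 13/22 = 519081/22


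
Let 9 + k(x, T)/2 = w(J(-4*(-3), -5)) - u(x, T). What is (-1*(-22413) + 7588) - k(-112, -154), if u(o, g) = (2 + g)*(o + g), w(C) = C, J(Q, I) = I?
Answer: 110893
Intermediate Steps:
u(o, g) = (2 + g)*(g + o)
k(x, T) = -28 - 4*T - 4*x - 2*T**2 - 2*T*x (k(x, T) = -18 + 2*(-5 - (T**2 + 2*T + 2*x + T*x)) = -18 + 2*(-5 + (-T**2 - 2*T - 2*x - T*x)) = -18 + 2*(-5 - T**2 - 2*T - 2*x - T*x) = -18 + (-10 - 4*T - 4*x - 2*T**2 - 2*T*x) = -28 - 4*T - 4*x - 2*T**2 - 2*T*x)
(-1*(-22413) + 7588) - k(-112, -154) = (-1*(-22413) + 7588) - (-28 - 4*(-154) - 4*(-112) - 2*(-154)**2 - 2*(-154)*(-112)) = (22413 + 7588) - (-28 + 616 + 448 - 2*23716 - 34496) = 30001 - (-28 + 616 + 448 - 47432 - 34496) = 30001 - 1*(-80892) = 30001 + 80892 = 110893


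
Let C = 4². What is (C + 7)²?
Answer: 529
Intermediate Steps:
C = 16
(C + 7)² = (16 + 7)² = 23² = 529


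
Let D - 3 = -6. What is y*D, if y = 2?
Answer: -6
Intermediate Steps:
D = -3 (D = 3 - 6 = -3)
y*D = 2*(-3) = -6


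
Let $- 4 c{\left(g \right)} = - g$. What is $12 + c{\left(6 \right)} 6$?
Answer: $21$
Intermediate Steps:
$c{\left(g \right)} = \frac{g}{4}$ ($c{\left(g \right)} = - \frac{\left(-1\right) g}{4} = \frac{g}{4}$)
$12 + c{\left(6 \right)} 6 = 12 + \frac{1}{4} \cdot 6 \cdot 6 = 12 + \frac{3}{2} \cdot 6 = 12 + 9 = 21$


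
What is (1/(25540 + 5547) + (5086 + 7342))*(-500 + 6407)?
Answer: 2282164942959/31087 ≈ 7.3412e+7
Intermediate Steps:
(1/(25540 + 5547) + (5086 + 7342))*(-500 + 6407) = (1/31087 + 12428)*5907 = (386349237/31087)*5907 = 2282164942959/31087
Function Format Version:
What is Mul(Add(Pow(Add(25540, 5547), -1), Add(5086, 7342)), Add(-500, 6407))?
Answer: Rational(2282164942959, 31087) ≈ 7.3412e+7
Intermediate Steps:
Mul(Add(Pow(Add(25540, 5547), -1), Add(5086, 7342)), Add(-500, 6407)) = Mul(Add(Pow(31087, -1), 12428), 5907) = Mul(Add(Rational(1, 31087), 12428), 5907) = Mul(Rational(386349237, 31087), 5907) = Rational(2282164942959, 31087)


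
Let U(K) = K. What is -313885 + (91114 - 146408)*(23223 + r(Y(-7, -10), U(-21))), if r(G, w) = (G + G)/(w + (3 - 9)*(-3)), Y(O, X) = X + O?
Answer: -3855099337/3 ≈ -1.2850e+9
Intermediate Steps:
Y(O, X) = O + X
r(G, w) = 2*G/(18 + w) (r(G, w) = (2*G)/(w - 6*(-3)) = (2*G)/(w + 18) = (2*G)/(18 + w) = 2*G/(18 + w))
-313885 + (91114 - 146408)*(23223 + r(Y(-7, -10), U(-21))) = -313885 + (91114 - 146408)*(23223 + 2*(-7 - 10)/(18 - 21)) = -313885 - 55294*(23223 + 2*(-17)/(-3)) = -313885 - 55294*(23223 + 2*(-17)*(-1/3)) = -313885 - 55294*(23223 + 34/3) = -313885 - 55294*69703/3 = -313885 - 3854157682/3 = -3855099337/3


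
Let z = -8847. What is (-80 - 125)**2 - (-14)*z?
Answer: -81833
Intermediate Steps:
(-80 - 125)**2 - (-14)*z = (-80 - 125)**2 - (-14)*(-8847) = (-205)**2 - 1*123858 = 42025 - 123858 = -81833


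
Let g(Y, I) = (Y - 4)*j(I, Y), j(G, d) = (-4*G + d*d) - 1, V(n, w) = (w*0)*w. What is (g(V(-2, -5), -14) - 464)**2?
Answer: 467856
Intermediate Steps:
V(n, w) = 0 (V(n, w) = 0*w = 0)
j(G, d) = -1 + d**2 - 4*G (j(G, d) = (-4*G + d**2) - 1 = (d**2 - 4*G) - 1 = -1 + d**2 - 4*G)
g(Y, I) = (-4 + Y)*(-1 + Y**2 - 4*I) (g(Y, I) = (Y - 4)*(-1 + Y**2 - 4*I) = (-4 + Y)*(-1 + Y**2 - 4*I))
(g(V(-2, -5), -14) - 464)**2 = (-(-4 + 0)*(1 - 1*0**2 + 4*(-14)) - 464)**2 = (-1*(-4)*(1 - 1*0 - 56) - 464)**2 = (-1*(-4)*(1 + 0 - 56) - 464)**2 = (-1*(-4)*(-55) - 464)**2 = (-220 - 464)**2 = (-684)**2 = 467856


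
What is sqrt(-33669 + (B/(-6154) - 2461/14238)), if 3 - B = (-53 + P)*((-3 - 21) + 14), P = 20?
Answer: I*sqrt(1795073479632479473)/7301721 ≈ 183.49*I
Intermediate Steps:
B = -327 (B = 3 - (-53 + 20)*((-3 - 21) + 14) = 3 - (-33)*(-24 + 14) = 3 - (-33)*(-10) = 3 - 1*330 = 3 - 330 = -327)
sqrt(-33669 + (B/(-6154) - 2461/14238)) = sqrt(-33669 + (-327/(-6154) - 2461/14238)) = sqrt(-33669 + (-327*(-1/6154) - 2461*1/14238)) = sqrt(-33669 + (327/6154 - 2461/14238)) = sqrt(-33669 - 2622292/21905163) = sqrt(-737527555339/21905163) = I*sqrt(1795073479632479473)/7301721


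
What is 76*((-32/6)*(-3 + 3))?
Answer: 0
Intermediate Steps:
76*((-32/6)*(-3 + 3)) = 76*(-32*1/6*0) = 76*(-16/3*0) = 76*0 = 0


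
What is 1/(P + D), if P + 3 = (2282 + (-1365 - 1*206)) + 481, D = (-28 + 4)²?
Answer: 1/1765 ≈ 0.00056657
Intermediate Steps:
D = 576 (D = (-24)² = 576)
P = 1189 (P = -3 + ((2282 + (-1365 - 1*206)) + 481) = -3 + ((2282 + (-1365 - 206)) + 481) = -3 + ((2282 - 1571) + 481) = -3 + (711 + 481) = -3 + 1192 = 1189)
1/(P + D) = 1/(1189 + 576) = 1/1765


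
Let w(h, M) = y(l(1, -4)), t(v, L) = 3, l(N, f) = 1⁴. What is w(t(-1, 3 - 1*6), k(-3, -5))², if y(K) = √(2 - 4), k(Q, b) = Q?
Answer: -2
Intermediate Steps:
l(N, f) = 1
y(K) = I*√2 (y(K) = √(-2) = I*√2)
w(h, M) = I*√2
w(t(-1, 3 - 1*6), k(-3, -5))² = (I*√2)² = -2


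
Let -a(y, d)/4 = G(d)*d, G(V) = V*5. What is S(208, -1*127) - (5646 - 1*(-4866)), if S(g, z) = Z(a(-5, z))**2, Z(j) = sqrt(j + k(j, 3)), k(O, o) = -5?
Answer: -333097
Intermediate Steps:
G(V) = 5*V
a(y, d) = -20*d**2 (a(y, d) = -4*5*d*d = -20*d**2)
Z(j) = sqrt(-5 + j) (Z(j) = sqrt(j - 5) = sqrt(-5 + j))
S(g, z) = -5 - 20*z**2 (S(g, z) = (sqrt(-5 - 20*z**2))**2 = -5 - 20*z**2)
S(208, -1*127) - (5646 - 1*(-4866)) = (-5 - 20*(-1*127)**2) - (5646 - 1*(-4866)) = (-5 - 20*(-127)**2) - (5646 + 4866) = (-5 - 20*16129) - 1*10512 = (-5 - 322580) - 10512 = -322585 - 10512 = -333097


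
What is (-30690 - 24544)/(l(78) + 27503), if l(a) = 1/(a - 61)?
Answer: -469489/233776 ≈ -2.0083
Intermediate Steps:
l(a) = 1/(-61 + a)
(-30690 - 24544)/(l(78) + 27503) = (-30690 - 24544)/(1/(-61 + 78) + 27503) = -55234/(1/17 + 27503) = -55234/467552/17 = -55234*17/467552 = -469489/233776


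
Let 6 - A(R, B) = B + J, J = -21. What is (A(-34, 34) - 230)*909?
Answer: -215433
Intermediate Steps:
A(R, B) = 27 - B (A(R, B) = 6 - (B - 21) = 6 - (-21 + B) = 6 + (21 - B) = 27 - B)
(A(-34, 34) - 230)*909 = ((27 - 1*34) - 230)*909 = ((27 - 34) - 230)*909 = (-7 - 230)*909 = -237*909 = -215433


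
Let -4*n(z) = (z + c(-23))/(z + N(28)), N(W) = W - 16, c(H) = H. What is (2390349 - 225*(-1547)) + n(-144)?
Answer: 1445887705/528 ≈ 2.7384e+6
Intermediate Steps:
N(W) = -16 + W
n(z) = -(-23 + z)/(4*(12 + z)) (n(z) = -(z - 23)/(4*(z + (-16 + 28))) = -(-23 + z)/(4*(z + 12)) = -(-23 + z)/(4*(12 + z)))
(2390349 - 225*(-1547)) + n(-144) = (2390349 - 225*(-1547)) + (23 - 1*(-144))/(4*(12 - 144)) = (2390349 + 348075) + (¼)*(23 + 144)/(-132) = 2738424 + (¼)*(-1/132)*167 = 2738424 - 167/528 = 1445887705/528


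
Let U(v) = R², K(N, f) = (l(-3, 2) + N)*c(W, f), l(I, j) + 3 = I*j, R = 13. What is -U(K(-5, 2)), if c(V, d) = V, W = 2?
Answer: -169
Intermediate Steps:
l(I, j) = -3 + I*j
K(N, f) = -18 + 2*N (K(N, f) = ((-3 - 3*2) + N)*2 = ((-3 - 6) + N)*2 = (-9 + N)*2 = -18 + 2*N)
U(v) = 169 (U(v) = 13² = 169)
-U(K(-5, 2)) = -1*169 = -169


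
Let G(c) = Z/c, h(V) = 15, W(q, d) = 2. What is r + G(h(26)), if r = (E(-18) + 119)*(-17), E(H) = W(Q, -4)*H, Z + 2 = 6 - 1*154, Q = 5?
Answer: -1421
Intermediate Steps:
Z = -150 (Z = -2 + (6 - 1*154) = -2 + (6 - 154) = -2 - 148 = -150)
E(H) = 2*H
r = -1411 (r = (2*(-18) + 119)*(-17) = (-36 + 119)*(-17) = 83*(-17) = -1411)
G(c) = -150/c
r + G(h(26)) = -1411 - 150/15 = -1411 - 150*1/15 = -1411 - 10 = -1421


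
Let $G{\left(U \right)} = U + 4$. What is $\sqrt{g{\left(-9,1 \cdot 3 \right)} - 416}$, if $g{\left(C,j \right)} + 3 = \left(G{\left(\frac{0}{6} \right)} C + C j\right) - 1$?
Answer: $i \sqrt{483} \approx 21.977 i$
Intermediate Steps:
$G{\left(U \right)} = 4 + U$
$g{\left(C,j \right)} = -4 + 4 C + C j$ ($g{\left(C,j \right)} = -3 - \left(1 - C j - \left(4 + \frac{0}{6}\right) C\right) = -3 - \left(1 - C j - \left(4 + 0 \cdot \frac{1}{6}\right) C\right) = -3 - \left(1 - C j - \left(4 + 0\right) C\right) = -3 - \left(1 - 4 C - C j\right) = -3 + \left(-1 + 4 C + C j\right) = -4 + 4 C + C j$)
$\sqrt{g{\left(-9,1 \cdot 3 \right)} - 416} = \sqrt{\left(-4 + 4 \left(-9\right) - 9 \cdot 1 \cdot 3\right) - 416} = \sqrt{\left(-4 - 36 - 27\right) - 416} = \sqrt{-67 - 416} = \sqrt{-483} = i \sqrt{483}$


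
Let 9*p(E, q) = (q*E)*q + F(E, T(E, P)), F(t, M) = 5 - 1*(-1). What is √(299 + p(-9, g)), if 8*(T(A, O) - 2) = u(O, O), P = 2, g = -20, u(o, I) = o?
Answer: I*√903/3 ≈ 10.017*I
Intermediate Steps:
T(A, O) = 2 + O/8
F(t, M) = 6 (F(t, M) = 5 + 1 = 6)
p(E, q) = ⅔ + E*q²/9 (p(E, q) = ((q*E)*q + 6)/9 = ((E*q)*q + 6)/9 = (E*q² + 6)/9 = (6 + E*q²)/9 = ⅔ + E*q²/9)
√(299 + p(-9, g)) = √(299 + (⅔ + (⅑)*(-9)*(-20)²)) = √(299 + (⅔ + (⅑)*(-9)*400)) = √(299 + (⅔ - 400)) = √(299 - 1198/3) = √(-301/3) = I*√903/3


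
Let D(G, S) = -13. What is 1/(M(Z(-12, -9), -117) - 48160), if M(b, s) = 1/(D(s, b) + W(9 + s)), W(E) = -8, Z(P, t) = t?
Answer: -21/1011361 ≈ -2.0764e-5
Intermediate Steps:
M(b, s) = -1/21 (M(b, s) = 1/(-13 - 8) = 1/(-21) = -1/21)
1/(M(Z(-12, -9), -117) - 48160) = 1/(-1/21 - 48160) = 1/(-1011361/21) = -21/1011361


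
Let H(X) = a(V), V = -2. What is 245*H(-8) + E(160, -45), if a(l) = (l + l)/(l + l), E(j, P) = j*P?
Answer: -6955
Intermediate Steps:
E(j, P) = P*j
a(l) = 1 (a(l) = (2*l)/((2*l)) = (2*l)*(1/(2*l)) = 1)
H(X) = 1
245*H(-8) + E(160, -45) = 245*1 - 45*160 = 245 - 7200 = -6955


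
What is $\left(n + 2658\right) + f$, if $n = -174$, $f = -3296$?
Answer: $-812$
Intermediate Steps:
$\left(n + 2658\right) + f = \left(-174 + 2658\right) - 3296 = 2484 - 3296 = -812$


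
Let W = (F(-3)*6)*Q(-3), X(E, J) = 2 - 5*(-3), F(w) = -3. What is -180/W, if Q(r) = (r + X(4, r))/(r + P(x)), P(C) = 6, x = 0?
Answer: 15/7 ≈ 2.1429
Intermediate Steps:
X(E, J) = 17 (X(E, J) = 2 + 15 = 17)
Q(r) = (17 + r)/(6 + r) (Q(r) = (r + 17)/(r + 6) = (17 + r)/(6 + r))
W = -84 (W = (-3*6)*((17 - 3)/(6 - 3)) = -18*14/3 = -84)
-180/W = -180/(-84) = -180*(-1/84) = 15/7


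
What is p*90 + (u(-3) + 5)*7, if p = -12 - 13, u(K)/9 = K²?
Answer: -1648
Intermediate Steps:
u(K) = 9*K²
p = -25
p*90 + (u(-3) + 5)*7 = -25*90 + (9*(-3)² + 5)*7 = -2250 + (9*9 + 5)*7 = -2250 + (81 + 5)*7 = -2250 + 86*7 = -2250 + 602 = -1648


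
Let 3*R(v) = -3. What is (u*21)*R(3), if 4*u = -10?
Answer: 105/2 ≈ 52.500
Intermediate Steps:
u = -5/2 (u = (1/4)*(-10) = -5/2 ≈ -2.5000)
R(v) = -1 (R(v) = (1/3)*(-3) = -1)
(u*21)*R(3) = -5/2*21*(-1) = -105/2*(-1) = 105/2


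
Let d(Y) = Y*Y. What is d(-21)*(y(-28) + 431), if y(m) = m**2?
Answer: 535815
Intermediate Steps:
d(Y) = Y**2
d(-21)*(y(-28) + 431) = (-21)**2*((-28)**2 + 431) = 441*(784 + 431) = 441*1215 = 535815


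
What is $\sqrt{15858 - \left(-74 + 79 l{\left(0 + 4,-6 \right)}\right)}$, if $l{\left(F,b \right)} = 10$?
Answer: $\sqrt{15142} \approx 123.05$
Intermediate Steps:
$\sqrt{15858 - \left(-74 + 79 l{\left(0 + 4,-6 \right)}\right)} = \sqrt{15858 + \left(74 - 790\right)} = \sqrt{15858 - 716} = \sqrt{15142}$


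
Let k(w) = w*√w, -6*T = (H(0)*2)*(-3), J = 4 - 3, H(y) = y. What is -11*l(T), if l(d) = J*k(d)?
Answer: 0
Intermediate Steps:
J = 1
T = 0 (T = -0*2*(-3)/6 = -0*(-3) = -⅙*0 = 0)
k(w) = w^(3/2)
l(d) = d^(3/2) (l(d) = 1*d^(3/2) = d^(3/2))
-11*l(T) = -11*0^(3/2) = -11*0 = 0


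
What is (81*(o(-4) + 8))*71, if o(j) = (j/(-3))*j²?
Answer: 168696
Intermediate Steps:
o(j) = -j³/3 (o(j) = (j*(-⅓))*j² = (-j/3)*j² = -j³/3)
(81*(o(-4) + 8))*71 = (81*(-⅓*(-4)³ + 8))*71 = (81*(-⅓*(-64) + 8))*71 = (81*(64/3 + 8))*71 = (81*(88/3))*71 = 2376*71 = 168696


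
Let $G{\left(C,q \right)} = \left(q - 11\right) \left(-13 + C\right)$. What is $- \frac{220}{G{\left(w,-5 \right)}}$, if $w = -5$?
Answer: $- \frac{55}{72} \approx -0.76389$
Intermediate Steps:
$G{\left(C,q \right)} = \left(-13 + C\right) \left(-11 + q\right)$ ($G{\left(C,q \right)} = \left(-11 + q\right) \left(-13 + C\right) = \left(-13 + C\right) \left(-11 + q\right)$)
$- \frac{220}{G{\left(w,-5 \right)}} = - \frac{220}{143 - -65 - -55 - -25} = - \frac{220}{143 + 65 + 55 + 25} = - \frac{220}{288} = \left(-220\right) \frac{1}{288} = - \frac{55}{72}$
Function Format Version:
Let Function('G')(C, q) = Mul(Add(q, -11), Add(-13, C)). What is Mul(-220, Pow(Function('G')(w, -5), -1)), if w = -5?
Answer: Rational(-55, 72) ≈ -0.76389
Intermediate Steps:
Function('G')(C, q) = Mul(Add(-13, C), Add(-11, q)) (Function('G')(C, q) = Mul(Add(-11, q), Add(-13, C)) = Mul(Add(-13, C), Add(-11, q)))
Mul(-220, Pow(Function('G')(w, -5), -1)) = Mul(-220, Pow(Add(143, Mul(-13, -5), Mul(-11, -5), Mul(-5, -5)), -1)) = Mul(-220, Pow(Add(143, 65, 55, 25), -1)) = Mul(-220, Pow(288, -1)) = Mul(-220, Rational(1, 288)) = Rational(-55, 72)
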